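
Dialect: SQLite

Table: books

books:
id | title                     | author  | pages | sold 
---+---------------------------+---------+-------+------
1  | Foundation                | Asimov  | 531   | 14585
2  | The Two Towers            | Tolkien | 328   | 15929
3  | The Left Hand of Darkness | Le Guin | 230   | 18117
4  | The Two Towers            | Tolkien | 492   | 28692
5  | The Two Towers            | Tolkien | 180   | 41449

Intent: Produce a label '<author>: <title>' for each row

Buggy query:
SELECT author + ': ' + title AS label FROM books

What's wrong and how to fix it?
Bug: SQLite uses || for string concatenation; + coerces text to numbers (yielding 0)

Fix: Replace + with || to concatenate text

Corrected query:
SELECT author || ': ' || title AS label FROM books

Result:
label                             
----------------------------------
Asimov: Foundation                
Tolkien: The Two Towers           
Le Guin: The Left Hand of Darkness
Tolkien: The Two Towers           
Tolkien: The Two Towers           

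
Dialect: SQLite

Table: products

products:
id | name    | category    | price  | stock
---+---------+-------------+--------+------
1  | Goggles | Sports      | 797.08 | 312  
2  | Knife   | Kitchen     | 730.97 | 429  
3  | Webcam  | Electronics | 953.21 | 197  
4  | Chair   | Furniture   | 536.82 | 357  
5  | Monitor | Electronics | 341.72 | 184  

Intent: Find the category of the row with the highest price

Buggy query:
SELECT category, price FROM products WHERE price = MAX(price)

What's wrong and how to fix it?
Bug: MAX(price) is an aggregate and cannot be used directly in WHERE

Fix: Wrap MAX in a scalar subquery so WHERE compares against a single value

Corrected query:
SELECT category, price FROM products WHERE price = (SELECT MAX(price) FROM products)

Result:
category    | price 
------------+-------
Electronics | 953.21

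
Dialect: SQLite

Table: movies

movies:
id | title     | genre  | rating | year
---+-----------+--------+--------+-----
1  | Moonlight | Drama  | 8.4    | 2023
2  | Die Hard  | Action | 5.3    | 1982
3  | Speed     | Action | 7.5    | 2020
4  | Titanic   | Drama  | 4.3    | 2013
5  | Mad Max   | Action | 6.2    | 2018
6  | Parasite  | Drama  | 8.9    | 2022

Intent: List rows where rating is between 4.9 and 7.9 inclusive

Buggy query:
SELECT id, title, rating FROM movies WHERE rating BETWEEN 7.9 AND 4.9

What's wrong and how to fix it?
Bug: BETWEEN expects the lower bound first; with 7.9 AND 4.9 the range is empty

Fix: Write BETWEEN 4.9 AND 7.9

Corrected query:
SELECT id, title, rating FROM movies WHERE rating BETWEEN 4.9 AND 7.9

Result:
id | title    | rating
---+----------+-------
2  | Die Hard | 5.3   
3  | Speed    | 7.5   
5  | Mad Max  | 6.2   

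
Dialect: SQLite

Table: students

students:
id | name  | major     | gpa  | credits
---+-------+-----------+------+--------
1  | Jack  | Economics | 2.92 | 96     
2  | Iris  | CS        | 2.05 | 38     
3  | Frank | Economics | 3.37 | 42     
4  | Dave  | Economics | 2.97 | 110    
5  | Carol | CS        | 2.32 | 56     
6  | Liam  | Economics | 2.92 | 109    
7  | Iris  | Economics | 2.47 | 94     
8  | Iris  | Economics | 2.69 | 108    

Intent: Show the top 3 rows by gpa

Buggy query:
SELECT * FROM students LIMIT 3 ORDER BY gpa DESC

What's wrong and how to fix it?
Bug: LIMIT must come after ORDER BY

Fix: Sort with ORDER BY, then apply LIMIT

Corrected query:
SELECT * FROM students ORDER BY gpa DESC LIMIT 3

Result:
id | name  | major     | gpa  | credits
---+-------+-----------+------+--------
3  | Frank | Economics | 3.37 | 42     
4  | Dave  | Economics | 2.97 | 110    
1  | Jack  | Economics | 2.92 | 96     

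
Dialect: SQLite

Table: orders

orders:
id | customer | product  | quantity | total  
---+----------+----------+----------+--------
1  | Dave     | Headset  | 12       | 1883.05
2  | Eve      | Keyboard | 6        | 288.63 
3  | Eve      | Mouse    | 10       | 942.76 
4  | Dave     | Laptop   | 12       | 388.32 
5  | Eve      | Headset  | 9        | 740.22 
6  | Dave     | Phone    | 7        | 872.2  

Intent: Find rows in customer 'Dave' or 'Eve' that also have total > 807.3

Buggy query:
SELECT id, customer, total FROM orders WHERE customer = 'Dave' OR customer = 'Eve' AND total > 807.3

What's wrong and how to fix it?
Bug: Without parentheses, AND is evaluated before OR, so the total filter only applies to the 'Eve' branch

Fix: Group the OR with parentheses (or use IN), then AND the threshold

Corrected query:
SELECT id, customer, total FROM orders WHERE (customer = 'Dave' OR customer = 'Eve') AND total > 807.3

Result:
id | customer | total  
---+----------+--------
1  | Dave     | 1883.05
3  | Eve      | 942.76 
6  | Dave     | 872.2  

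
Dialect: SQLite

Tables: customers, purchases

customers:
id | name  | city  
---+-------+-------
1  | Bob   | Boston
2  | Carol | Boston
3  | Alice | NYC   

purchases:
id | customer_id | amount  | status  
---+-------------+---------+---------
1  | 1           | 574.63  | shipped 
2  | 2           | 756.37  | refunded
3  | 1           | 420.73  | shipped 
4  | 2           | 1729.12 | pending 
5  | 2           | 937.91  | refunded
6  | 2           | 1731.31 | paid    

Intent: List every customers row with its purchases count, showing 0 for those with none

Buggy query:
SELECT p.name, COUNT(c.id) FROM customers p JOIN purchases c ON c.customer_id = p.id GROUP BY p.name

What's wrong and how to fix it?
Bug: INNER JOIN drops customers rows that have no matching purchases rows

Fix: Switch to LEFT JOIN to retain unmatched parent rows

Corrected query:
SELECT p.name, COUNT(c.id) FROM customers p LEFT JOIN purchases c ON c.customer_id = p.id GROUP BY p.name

Result:
name  | COUNT(c.id)
------+------------
Alice | 0          
Bob   | 2          
Carol | 4          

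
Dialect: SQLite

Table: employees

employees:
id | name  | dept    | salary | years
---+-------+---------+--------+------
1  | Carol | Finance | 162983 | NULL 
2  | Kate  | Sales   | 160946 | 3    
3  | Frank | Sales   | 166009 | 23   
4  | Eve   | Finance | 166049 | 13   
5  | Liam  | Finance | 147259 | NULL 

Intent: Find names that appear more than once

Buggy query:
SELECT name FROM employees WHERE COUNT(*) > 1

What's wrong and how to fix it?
Bug: WHERE can't reference COUNT(*); aggregates are computed after WHERE

Fix: GROUP BY name, then filter groups with HAVING COUNT(*) > 1

Corrected query:
SELECT name FROM employees GROUP BY name HAVING COUNT(*) > 1

Result:
(no rows)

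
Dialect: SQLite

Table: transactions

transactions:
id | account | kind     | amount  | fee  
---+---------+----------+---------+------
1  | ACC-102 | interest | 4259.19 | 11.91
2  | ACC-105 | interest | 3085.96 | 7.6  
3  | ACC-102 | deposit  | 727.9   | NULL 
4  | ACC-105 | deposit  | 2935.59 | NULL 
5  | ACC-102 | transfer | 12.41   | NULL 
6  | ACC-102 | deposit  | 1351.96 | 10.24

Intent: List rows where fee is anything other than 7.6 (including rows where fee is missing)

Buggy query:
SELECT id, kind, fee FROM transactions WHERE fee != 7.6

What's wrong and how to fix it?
Bug: Inequality against NULL is unknown, not true; rows with NULL are dropped

Fix: Add an explicit OR fee IS NULL to include the missing-value rows

Corrected query:
SELECT id, kind, fee FROM transactions WHERE fee != 7.6 OR fee IS NULL

Result:
id | kind     | fee  
---+----------+------
1  | interest | 11.91
3  | deposit  | NULL 
4  | deposit  | NULL 
5  | transfer | NULL 
6  | deposit  | 10.24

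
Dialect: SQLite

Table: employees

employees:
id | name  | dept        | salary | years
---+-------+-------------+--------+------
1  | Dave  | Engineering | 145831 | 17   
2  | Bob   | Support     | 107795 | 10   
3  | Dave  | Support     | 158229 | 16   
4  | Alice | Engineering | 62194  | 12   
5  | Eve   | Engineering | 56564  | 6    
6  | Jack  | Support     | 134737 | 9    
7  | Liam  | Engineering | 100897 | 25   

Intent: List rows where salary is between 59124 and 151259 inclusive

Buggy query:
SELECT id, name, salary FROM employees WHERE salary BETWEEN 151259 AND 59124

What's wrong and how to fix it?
Bug: BETWEEN expects the lower bound first; with 151259 AND 59124 the range is empty

Fix: Swap the bounds so the smaller value comes first

Corrected query:
SELECT id, name, salary FROM employees WHERE salary BETWEEN 59124 AND 151259

Result:
id | name  | salary
---+-------+-------
1  | Dave  | 145831
2  | Bob   | 107795
4  | Alice | 62194 
6  | Jack  | 134737
7  | Liam  | 100897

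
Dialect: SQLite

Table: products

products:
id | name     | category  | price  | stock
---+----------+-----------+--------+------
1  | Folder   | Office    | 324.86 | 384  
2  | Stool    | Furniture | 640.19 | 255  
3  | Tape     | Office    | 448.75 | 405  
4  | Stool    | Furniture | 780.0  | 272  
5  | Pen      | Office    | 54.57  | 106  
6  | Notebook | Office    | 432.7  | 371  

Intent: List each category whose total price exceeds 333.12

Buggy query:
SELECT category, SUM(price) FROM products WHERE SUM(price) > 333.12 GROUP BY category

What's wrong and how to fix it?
Bug: Aggregate functions cannot appear in a WHERE clause

Fix: Move the aggregate condition to a HAVING clause

Corrected query:
SELECT category, SUM(price) FROM products GROUP BY category HAVING SUM(price) > 333.12

Result:
category  | SUM(price)
----------+-----------
Furniture | 1420.19   
Office    | 1260.88   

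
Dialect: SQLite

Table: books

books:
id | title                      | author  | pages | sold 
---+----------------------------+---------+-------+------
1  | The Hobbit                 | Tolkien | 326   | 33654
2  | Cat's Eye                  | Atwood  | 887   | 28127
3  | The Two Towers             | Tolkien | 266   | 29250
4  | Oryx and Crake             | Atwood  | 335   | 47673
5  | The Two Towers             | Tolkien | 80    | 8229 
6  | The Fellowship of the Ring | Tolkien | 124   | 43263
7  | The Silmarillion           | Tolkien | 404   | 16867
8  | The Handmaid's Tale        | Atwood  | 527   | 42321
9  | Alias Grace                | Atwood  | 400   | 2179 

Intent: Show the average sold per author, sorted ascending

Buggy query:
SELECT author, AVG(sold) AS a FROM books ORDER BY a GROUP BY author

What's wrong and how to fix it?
Bug: GROUP BY must precede ORDER BY

Fix: Move ORDER BY to the end, after GROUP BY

Corrected query:
SELECT author, AVG(sold) AS a FROM books GROUP BY author ORDER BY a

Result:
author  | a      
--------+--------
Tolkien | 26252.6
Atwood  | 30075  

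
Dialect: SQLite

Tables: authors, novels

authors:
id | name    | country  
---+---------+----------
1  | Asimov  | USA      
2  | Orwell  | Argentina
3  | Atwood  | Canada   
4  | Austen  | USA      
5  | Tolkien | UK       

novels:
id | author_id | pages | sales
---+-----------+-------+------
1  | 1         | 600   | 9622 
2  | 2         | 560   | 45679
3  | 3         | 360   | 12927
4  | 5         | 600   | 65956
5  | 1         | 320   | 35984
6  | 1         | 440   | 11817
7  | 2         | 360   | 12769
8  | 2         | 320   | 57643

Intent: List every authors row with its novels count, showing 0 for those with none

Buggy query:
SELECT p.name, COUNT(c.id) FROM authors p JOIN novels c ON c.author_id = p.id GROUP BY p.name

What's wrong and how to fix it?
Bug: An inner join excludes parents with zero children

Fix: Switch to LEFT JOIN to retain unmatched parent rows

Corrected query:
SELECT p.name, COUNT(c.id) FROM authors p LEFT JOIN novels c ON c.author_id = p.id GROUP BY p.name

Result:
name    | COUNT(c.id)
--------+------------
Asimov  | 3          
Atwood  | 1          
Austen  | 0          
Orwell  | 3          
Tolkien | 1          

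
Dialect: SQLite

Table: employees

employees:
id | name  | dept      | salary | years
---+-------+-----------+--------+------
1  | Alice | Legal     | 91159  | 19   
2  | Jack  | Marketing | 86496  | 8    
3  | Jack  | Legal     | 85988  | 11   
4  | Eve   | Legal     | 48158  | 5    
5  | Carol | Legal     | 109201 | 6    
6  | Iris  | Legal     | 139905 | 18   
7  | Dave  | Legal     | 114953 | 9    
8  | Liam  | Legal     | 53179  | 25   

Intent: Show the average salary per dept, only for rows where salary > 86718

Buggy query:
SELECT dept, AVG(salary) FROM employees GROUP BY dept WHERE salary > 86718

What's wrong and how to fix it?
Bug: WHERE cannot follow GROUP BY

Fix: Move the WHERE clause before GROUP BY

Corrected query:
SELECT dept, AVG(salary) FROM employees WHERE salary > 86718 GROUP BY dept

Result:
dept  | AVG(salary)
------+------------
Legal | 113804.5   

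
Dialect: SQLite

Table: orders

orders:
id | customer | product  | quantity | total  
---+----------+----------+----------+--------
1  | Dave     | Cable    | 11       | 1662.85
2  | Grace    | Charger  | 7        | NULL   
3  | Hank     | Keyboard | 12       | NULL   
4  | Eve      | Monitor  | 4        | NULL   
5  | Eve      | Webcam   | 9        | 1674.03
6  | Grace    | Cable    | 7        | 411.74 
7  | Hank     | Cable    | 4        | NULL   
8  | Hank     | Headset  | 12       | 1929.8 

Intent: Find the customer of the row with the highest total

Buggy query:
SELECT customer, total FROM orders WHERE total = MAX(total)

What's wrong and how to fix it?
Bug: WHERE is evaluated per row; an aggregate over the whole table isn't defined there

Fix: Wrap MAX in a scalar subquery so WHERE compares against a single value

Corrected query:
SELECT customer, total FROM orders WHERE total = (SELECT MAX(total) FROM orders)

Result:
customer | total 
---------+-------
Hank     | 1929.8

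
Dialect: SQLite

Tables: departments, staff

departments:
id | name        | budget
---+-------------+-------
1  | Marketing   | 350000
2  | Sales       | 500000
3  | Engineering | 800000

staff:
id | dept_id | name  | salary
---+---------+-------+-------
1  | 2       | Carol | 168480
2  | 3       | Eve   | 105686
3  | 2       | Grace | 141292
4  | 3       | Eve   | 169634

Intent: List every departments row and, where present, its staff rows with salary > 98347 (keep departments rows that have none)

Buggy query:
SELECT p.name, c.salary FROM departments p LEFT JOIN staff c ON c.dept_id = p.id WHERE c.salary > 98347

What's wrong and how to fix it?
Bug: Filtering c.salary in WHERE discards the NULL rows produced by LEFT JOIN, turning it into an inner join

Fix: Move the right-table condition into the ON clause so unmatched parents are kept

Corrected query:
SELECT p.name, c.salary FROM departments p LEFT JOIN staff c ON c.dept_id = p.id AND c.salary > 98347

Result:
name        | salary
------------+-------
Marketing   | NULL  
Sales       | 141292
Sales       | 168480
Engineering | 105686
Engineering | 169634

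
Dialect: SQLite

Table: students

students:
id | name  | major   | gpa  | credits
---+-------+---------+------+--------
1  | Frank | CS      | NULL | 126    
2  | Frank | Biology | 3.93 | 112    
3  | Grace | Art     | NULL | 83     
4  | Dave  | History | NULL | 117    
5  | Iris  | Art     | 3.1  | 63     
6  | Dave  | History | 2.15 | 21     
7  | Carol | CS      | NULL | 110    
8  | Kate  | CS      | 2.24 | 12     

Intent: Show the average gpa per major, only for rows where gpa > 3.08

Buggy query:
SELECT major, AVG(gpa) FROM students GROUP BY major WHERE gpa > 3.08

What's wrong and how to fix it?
Bug: Row-level WHERE must come before GROUP BY in the clause order

Fix: Move the WHERE clause before GROUP BY

Corrected query:
SELECT major, AVG(gpa) FROM students WHERE gpa > 3.08 GROUP BY major

Result:
major   | AVG(gpa)
--------+---------
Art     | 3.1     
Biology | 3.93    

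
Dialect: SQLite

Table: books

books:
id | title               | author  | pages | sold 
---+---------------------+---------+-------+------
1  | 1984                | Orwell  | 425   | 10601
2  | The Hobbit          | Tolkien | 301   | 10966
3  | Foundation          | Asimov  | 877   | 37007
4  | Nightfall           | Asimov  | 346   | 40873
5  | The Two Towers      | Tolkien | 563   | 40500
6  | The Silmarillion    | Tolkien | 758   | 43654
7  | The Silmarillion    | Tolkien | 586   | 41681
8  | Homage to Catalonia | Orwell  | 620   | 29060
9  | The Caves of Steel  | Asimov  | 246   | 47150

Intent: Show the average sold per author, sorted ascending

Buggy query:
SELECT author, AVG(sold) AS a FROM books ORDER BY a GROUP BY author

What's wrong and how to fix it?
Bug: ORDER BY appears before GROUP BY; SQL clause order requires GROUP BY first

Fix: Move ORDER BY to the end, after GROUP BY

Corrected query:
SELECT author, AVG(sold) AS a FROM books GROUP BY author ORDER BY a

Result:
author  | a           
--------+-------------
Orwell  | 19830.5     
Tolkien | 34200.25    
Asimov  | 41676.666667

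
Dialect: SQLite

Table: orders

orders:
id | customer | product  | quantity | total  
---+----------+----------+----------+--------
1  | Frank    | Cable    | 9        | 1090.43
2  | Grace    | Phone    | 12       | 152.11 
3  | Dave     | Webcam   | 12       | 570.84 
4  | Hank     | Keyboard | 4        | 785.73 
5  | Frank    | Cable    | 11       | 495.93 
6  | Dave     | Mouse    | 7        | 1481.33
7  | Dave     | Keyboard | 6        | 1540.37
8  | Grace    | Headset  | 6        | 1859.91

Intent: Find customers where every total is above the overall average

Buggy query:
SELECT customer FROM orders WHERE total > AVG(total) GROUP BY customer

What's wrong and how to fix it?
Bug: WHERE evaluates per row before aggregation, so AVG() is unavailable

Fix: Compute the overall average in a scalar subquery and compare each group's MIN against it in HAVING

Corrected query:
SELECT customer FROM orders GROUP BY customer HAVING MIN(total) > (SELECT AVG(total) FROM orders)

Result:
(no rows)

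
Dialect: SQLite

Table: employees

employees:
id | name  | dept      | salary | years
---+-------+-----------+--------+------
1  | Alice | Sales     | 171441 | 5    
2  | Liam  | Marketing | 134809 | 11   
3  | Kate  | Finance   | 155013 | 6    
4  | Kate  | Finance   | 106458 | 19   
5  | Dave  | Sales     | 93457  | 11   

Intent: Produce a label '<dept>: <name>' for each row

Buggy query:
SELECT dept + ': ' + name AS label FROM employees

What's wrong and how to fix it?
Bug: SQLite uses || for string concatenation; + coerces text to numbers (yielding 0)

Fix: Use the || operator for string concatenation

Corrected query:
SELECT dept || ': ' || name AS label FROM employees

Result:
label          
---------------
Sales: Alice   
Marketing: Liam
Finance: Kate  
Finance: Kate  
Sales: Dave    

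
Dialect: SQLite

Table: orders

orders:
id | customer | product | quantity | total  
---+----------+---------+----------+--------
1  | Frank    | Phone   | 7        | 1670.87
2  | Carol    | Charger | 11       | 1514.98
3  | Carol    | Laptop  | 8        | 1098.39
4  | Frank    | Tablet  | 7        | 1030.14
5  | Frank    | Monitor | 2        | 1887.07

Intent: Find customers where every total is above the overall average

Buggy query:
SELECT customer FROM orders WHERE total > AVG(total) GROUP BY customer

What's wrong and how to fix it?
Bug: AVG() is an aggregate; it can't sit directly in WHERE

Fix: Use a subquery for AVG and a HAVING MIN(...) filter so the condition holds for every row in the group

Corrected query:
SELECT customer FROM orders GROUP BY customer HAVING MIN(total) > (SELECT AVG(total) FROM orders)

Result:
(no rows)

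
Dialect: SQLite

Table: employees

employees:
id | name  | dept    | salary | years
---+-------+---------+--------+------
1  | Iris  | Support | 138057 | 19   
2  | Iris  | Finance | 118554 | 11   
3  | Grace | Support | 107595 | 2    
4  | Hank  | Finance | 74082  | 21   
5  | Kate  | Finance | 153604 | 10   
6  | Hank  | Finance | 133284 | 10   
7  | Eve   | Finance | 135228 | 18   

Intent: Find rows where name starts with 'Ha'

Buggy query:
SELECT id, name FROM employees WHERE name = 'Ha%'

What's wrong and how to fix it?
Bug: Wildcards only work with LIKE; '=' treats '%' as a literal character

Fix: Use LIKE for wildcard pattern matching

Corrected query:
SELECT id, name FROM employees WHERE name LIKE 'Ha%'

Result:
id | name
---+-----
4  | Hank
6  | Hank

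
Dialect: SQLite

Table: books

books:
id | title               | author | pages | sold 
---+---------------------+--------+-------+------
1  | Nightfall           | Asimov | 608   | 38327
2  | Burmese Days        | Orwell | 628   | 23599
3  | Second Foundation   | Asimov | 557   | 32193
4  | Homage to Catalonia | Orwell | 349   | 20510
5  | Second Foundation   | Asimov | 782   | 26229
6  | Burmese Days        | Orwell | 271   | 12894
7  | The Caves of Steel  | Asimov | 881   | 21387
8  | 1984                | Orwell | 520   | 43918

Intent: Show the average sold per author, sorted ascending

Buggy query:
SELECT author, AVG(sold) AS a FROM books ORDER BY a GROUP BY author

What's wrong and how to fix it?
Bug: GROUP BY must precede ORDER BY

Fix: Move ORDER BY to the end, after GROUP BY

Corrected query:
SELECT author, AVG(sold) AS a FROM books GROUP BY author ORDER BY a

Result:
author | a       
-------+---------
Orwell | 25230.25
Asimov | 29534   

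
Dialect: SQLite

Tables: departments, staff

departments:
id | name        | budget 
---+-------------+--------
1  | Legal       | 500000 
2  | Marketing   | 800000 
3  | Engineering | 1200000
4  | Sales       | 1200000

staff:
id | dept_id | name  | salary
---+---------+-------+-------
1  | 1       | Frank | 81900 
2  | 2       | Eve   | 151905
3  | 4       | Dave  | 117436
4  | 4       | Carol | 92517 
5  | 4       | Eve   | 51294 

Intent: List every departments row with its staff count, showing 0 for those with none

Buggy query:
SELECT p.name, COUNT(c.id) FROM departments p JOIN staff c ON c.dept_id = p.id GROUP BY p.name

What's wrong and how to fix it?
Bug: An inner join excludes parents with zero children

Fix: Use LEFT JOIN so parents without children still appear (COUNT(c.id) gives 0)

Corrected query:
SELECT p.name, COUNT(c.id) FROM departments p LEFT JOIN staff c ON c.dept_id = p.id GROUP BY p.name

Result:
name        | COUNT(c.id)
------------+------------
Engineering | 0          
Legal       | 1          
Marketing   | 1          
Sales       | 3          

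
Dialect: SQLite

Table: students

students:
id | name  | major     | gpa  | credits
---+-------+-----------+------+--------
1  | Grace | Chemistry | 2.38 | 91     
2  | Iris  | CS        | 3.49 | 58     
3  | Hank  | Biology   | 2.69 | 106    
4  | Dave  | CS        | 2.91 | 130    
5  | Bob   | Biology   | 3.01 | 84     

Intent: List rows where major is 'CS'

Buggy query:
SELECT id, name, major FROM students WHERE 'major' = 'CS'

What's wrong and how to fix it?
Bug: Single quotes denote string literals in SQL; the column name is being compared as a constant string

Fix: Remove the quotes around the column name (or use double quotes for an identifier)

Corrected query:
SELECT id, name, major FROM students WHERE major = 'CS'

Result:
id | name | major
---+------+------
2  | Iris | CS   
4  | Dave | CS   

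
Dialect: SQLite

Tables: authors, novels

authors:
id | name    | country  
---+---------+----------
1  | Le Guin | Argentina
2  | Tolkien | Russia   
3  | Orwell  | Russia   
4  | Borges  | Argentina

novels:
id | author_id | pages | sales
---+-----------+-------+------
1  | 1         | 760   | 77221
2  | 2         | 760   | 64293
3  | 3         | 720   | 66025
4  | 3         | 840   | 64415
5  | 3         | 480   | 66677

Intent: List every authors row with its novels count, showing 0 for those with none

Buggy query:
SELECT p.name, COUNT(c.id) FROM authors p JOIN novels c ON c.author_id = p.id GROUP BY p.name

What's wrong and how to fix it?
Bug: An inner join excludes parents with zero children

Fix: Switch to LEFT JOIN to retain unmatched parent rows

Corrected query:
SELECT p.name, COUNT(c.id) FROM authors p LEFT JOIN novels c ON c.author_id = p.id GROUP BY p.name

Result:
name    | COUNT(c.id)
--------+------------
Borges  | 0          
Le Guin | 1          
Orwell  | 3          
Tolkien | 1          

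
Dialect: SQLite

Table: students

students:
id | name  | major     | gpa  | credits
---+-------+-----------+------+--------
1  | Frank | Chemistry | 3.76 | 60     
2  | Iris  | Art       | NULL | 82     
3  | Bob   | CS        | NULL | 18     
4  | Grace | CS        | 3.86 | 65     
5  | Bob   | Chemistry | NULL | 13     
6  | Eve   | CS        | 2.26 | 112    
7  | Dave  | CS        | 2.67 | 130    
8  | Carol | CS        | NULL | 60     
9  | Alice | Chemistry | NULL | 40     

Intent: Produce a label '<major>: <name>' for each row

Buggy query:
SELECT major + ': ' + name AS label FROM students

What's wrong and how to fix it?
Bug: SQLite uses || for string concatenation; + coerces text to numbers (yielding 0)

Fix: Replace + with || to concatenate text

Corrected query:
SELECT major || ': ' || name AS label FROM students

Result:
label           
----------------
Chemistry: Frank
Art: Iris       
CS: Bob         
CS: Grace       
Chemistry: Bob  
CS: Eve         
CS: Dave        
CS: Carol       
Chemistry: Alice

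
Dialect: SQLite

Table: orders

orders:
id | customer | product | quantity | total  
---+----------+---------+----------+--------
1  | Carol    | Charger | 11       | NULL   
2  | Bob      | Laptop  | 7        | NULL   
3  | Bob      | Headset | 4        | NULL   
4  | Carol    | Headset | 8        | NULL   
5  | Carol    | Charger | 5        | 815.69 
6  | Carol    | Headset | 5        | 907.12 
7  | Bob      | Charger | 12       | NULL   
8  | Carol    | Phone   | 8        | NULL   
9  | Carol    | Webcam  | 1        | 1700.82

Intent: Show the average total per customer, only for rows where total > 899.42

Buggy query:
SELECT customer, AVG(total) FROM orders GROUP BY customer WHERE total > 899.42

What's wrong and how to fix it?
Bug: WHERE cannot follow GROUP BY

Fix: Place WHERE between FROM and GROUP BY

Corrected query:
SELECT customer, AVG(total) FROM orders WHERE total > 899.42 GROUP BY customer

Result:
customer | AVG(total)
---------+-----------
Carol    | 1303.97   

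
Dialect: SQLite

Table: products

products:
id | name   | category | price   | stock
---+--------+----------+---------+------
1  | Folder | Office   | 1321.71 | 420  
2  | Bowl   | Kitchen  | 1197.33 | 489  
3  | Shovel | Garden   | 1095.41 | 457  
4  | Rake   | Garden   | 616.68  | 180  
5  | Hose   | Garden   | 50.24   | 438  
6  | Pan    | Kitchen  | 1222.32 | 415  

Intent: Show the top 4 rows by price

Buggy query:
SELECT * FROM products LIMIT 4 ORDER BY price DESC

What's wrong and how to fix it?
Bug: LIMIT must come after ORDER BY

Fix: Sort with ORDER BY, then apply LIMIT

Corrected query:
SELECT * FROM products ORDER BY price DESC LIMIT 4

Result:
id | name   | category | price   | stock
---+--------+----------+---------+------
1  | Folder | Office   | 1321.71 | 420  
6  | Pan    | Kitchen  | 1222.32 | 415  
2  | Bowl   | Kitchen  | 1197.33 | 489  
3  | Shovel | Garden   | 1095.41 | 457  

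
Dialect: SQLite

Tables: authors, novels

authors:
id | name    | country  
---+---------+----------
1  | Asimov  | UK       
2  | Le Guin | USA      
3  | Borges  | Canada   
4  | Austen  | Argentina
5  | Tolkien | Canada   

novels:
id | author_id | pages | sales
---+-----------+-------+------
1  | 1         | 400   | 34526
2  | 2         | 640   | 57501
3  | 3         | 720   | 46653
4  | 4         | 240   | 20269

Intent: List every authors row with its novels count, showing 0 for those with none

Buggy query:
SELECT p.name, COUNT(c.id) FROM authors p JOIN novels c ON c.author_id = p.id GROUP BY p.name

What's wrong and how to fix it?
Bug: INNER JOIN drops authors rows that have no matching novels rows

Fix: Switch to LEFT JOIN to retain unmatched parent rows

Corrected query:
SELECT p.name, COUNT(c.id) FROM authors p LEFT JOIN novels c ON c.author_id = p.id GROUP BY p.name

Result:
name    | COUNT(c.id)
--------+------------
Asimov  | 1          
Austen  | 1          
Borges  | 1          
Le Guin | 1          
Tolkien | 0          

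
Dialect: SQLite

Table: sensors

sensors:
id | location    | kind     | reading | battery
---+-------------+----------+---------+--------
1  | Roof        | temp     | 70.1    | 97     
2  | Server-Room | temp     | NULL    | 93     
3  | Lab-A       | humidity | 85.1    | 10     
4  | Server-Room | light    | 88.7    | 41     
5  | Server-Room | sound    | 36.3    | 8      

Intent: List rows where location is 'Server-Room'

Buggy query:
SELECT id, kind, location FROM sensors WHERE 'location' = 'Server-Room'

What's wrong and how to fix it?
Bug: Single quotes denote string literals in SQL; the column name is being compared as a constant string

Fix: Remove the quotes around the column name (or use double quotes for an identifier)

Corrected query:
SELECT id, kind, location FROM sensors WHERE location = 'Server-Room'

Result:
id | kind  | location   
---+-------+------------
2  | temp  | Server-Room
4  | light | Server-Room
5  | sound | Server-Room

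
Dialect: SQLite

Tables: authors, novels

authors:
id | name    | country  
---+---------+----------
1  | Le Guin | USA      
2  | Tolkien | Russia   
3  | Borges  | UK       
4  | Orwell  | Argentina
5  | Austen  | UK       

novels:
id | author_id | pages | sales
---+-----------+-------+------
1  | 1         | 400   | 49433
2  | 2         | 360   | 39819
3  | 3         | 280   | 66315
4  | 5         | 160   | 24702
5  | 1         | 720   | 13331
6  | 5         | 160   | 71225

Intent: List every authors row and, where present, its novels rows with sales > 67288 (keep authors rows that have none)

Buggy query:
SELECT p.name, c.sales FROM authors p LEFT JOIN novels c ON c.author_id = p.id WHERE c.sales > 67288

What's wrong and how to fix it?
Bug: Filtering c.sales in WHERE discards the NULL rows produced by LEFT JOIN, turning it into an inner join

Fix: Move the right-table condition into the ON clause so unmatched parents are kept

Corrected query:
SELECT p.name, c.sales FROM authors p LEFT JOIN novels c ON c.author_id = p.id AND c.sales > 67288

Result:
name    | sales
--------+------
Le Guin | NULL 
Tolkien | NULL 
Borges  | NULL 
Orwell  | NULL 
Austen  | 71225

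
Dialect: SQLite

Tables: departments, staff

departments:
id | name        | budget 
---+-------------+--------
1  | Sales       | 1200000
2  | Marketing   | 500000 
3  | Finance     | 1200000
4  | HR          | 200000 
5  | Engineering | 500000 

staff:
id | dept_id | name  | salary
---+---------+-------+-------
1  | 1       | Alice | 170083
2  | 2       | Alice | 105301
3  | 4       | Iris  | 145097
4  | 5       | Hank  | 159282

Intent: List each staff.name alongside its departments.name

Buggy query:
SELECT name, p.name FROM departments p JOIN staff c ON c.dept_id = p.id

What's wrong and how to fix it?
Bug: Both tables have a 'name' column; the unqualified reference is ambiguous

Fix: Qualify the column with its table alias (c.name)

Corrected query:
SELECT c.name, p.name FROM departments p JOIN staff c ON c.dept_id = p.id

Result:
name  | name       
------+------------
Alice | Sales      
Alice | Marketing  
Iris  | HR         
Hank  | Engineering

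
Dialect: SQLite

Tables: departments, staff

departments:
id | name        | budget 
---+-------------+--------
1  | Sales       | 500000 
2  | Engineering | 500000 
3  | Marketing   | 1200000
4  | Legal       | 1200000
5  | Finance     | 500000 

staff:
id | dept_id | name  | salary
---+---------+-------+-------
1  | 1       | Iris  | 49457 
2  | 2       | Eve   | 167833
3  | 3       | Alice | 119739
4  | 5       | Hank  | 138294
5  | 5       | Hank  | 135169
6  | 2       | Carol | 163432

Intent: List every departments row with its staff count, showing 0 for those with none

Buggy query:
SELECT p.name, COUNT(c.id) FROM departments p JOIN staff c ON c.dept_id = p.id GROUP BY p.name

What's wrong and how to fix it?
Bug: An inner join excludes parents with zero children

Fix: Switch to LEFT JOIN to retain unmatched parent rows

Corrected query:
SELECT p.name, COUNT(c.id) FROM departments p LEFT JOIN staff c ON c.dept_id = p.id GROUP BY p.name

Result:
name        | COUNT(c.id)
------------+------------
Engineering | 2          
Finance     | 2          
Legal       | 0          
Marketing   | 1          
Sales       | 1          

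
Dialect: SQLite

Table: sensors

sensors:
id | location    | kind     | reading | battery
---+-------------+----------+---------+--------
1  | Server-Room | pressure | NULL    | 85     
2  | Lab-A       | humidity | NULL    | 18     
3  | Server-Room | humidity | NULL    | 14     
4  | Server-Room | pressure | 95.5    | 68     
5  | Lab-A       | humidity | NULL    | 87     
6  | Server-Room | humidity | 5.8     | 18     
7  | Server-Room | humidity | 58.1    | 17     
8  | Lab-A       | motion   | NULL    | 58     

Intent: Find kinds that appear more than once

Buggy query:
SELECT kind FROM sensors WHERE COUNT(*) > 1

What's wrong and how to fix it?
Bug: COUNT(*) is an aggregate and cannot be used in WHERE

Fix: GROUP BY kind, then filter groups with HAVING COUNT(*) > 1

Corrected query:
SELECT kind FROM sensors GROUP BY kind HAVING COUNT(*) > 1

Result:
kind    
--------
humidity
pressure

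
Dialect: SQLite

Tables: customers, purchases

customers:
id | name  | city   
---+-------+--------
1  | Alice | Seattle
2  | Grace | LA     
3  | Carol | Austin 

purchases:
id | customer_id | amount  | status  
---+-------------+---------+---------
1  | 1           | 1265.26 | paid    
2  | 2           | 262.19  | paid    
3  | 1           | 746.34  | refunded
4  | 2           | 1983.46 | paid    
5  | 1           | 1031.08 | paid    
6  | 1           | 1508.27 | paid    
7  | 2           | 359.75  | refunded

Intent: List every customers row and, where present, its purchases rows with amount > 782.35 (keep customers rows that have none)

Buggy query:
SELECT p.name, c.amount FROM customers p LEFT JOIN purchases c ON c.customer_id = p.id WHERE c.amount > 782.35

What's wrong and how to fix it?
Bug: A WHERE condition on the right-hand table after LEFT JOIN drops unmatched parents

Fix: Move the right-table condition into the ON clause so unmatched parents are kept

Corrected query:
SELECT p.name, c.amount FROM customers p LEFT JOIN purchases c ON c.customer_id = p.id AND c.amount > 782.35

Result:
name  | amount 
------+--------
Alice | 1031.08
Alice | 1265.26
Alice | 1508.27
Grace | 1983.46
Carol | NULL   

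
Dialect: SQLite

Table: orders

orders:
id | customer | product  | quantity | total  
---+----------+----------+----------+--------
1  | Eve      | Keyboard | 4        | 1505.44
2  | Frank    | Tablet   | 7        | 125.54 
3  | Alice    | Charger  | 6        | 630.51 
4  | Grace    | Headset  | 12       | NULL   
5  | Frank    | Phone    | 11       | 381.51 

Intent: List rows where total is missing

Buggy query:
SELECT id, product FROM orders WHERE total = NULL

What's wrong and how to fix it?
Bug: Comparing to NULL with '=' never matches; NULL = NULL is unknown, not true

Fix: Replace '= NULL' with 'IS NULL'

Corrected query:
SELECT id, product FROM orders WHERE total IS NULL

Result:
id | product
---+--------
4  | Headset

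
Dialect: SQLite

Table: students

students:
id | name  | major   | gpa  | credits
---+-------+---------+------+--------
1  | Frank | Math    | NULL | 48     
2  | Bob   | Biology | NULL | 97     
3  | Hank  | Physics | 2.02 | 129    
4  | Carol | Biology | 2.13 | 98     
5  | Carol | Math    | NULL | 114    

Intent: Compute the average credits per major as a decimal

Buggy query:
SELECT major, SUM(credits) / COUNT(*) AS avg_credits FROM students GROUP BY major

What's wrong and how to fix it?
Bug: Both operands are integers, so '/' performs integer division and truncates

Fix: Multiply by 1.0 (or CAST to REAL) to force floating-point division

Corrected query:
SELECT major, SUM(credits) * 1.0 / COUNT(*) AS avg_credits FROM students GROUP BY major

Result:
major   | avg_credits
--------+------------
Biology | 97.5       
Math    | 81         
Physics | 129        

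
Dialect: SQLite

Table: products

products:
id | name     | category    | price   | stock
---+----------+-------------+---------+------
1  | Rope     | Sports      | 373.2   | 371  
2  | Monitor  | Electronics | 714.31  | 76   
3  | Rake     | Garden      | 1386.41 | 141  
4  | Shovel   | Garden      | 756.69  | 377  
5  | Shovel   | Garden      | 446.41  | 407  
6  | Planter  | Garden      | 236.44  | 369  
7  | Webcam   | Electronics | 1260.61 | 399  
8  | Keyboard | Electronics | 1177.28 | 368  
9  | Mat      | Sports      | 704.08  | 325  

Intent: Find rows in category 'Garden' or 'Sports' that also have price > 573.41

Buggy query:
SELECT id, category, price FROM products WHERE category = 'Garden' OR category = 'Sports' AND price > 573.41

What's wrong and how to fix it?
Bug: AND binds tighter than OR, so this parses as category = 'Garden' OR (category = 'Sports' AND price > 573.41)

Fix: Add parentheses around the OR so the AND applies to both alternatives

Corrected query:
SELECT id, category, price FROM products WHERE (category = 'Garden' OR category = 'Sports') AND price > 573.41

Result:
id | category | price  
---+----------+--------
3  | Garden   | 1386.41
4  | Garden   | 756.69 
9  | Sports   | 704.08 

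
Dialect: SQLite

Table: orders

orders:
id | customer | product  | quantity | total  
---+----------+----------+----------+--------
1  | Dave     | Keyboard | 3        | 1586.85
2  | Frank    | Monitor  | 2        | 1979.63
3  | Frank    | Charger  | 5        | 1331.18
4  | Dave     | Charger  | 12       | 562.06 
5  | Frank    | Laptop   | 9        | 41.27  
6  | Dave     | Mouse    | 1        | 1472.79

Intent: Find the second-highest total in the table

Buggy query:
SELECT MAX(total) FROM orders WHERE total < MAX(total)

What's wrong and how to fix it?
Bug: MAX(total) on the right of the comparison is an aggregate-in-WHERE error

Fix: Put the inner MAX in a scalar subquery

Corrected query:
SELECT MAX(total) FROM orders WHERE total < (SELECT MAX(total) FROM orders)

Result:
MAX(total)
----------
1586.85   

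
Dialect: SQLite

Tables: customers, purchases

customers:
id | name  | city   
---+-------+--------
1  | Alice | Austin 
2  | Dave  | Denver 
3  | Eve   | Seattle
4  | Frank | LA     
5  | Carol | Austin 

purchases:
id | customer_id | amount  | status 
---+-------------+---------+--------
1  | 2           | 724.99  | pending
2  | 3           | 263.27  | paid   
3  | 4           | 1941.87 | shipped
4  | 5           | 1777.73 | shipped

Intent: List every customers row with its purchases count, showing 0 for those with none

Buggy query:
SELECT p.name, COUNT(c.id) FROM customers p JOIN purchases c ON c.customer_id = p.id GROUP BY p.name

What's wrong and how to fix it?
Bug: An inner join excludes parents with zero children

Fix: Switch to LEFT JOIN to retain unmatched parent rows

Corrected query:
SELECT p.name, COUNT(c.id) FROM customers p LEFT JOIN purchases c ON c.customer_id = p.id GROUP BY p.name

Result:
name  | COUNT(c.id)
------+------------
Alice | 0          
Carol | 1          
Dave  | 1          
Eve   | 1          
Frank | 1          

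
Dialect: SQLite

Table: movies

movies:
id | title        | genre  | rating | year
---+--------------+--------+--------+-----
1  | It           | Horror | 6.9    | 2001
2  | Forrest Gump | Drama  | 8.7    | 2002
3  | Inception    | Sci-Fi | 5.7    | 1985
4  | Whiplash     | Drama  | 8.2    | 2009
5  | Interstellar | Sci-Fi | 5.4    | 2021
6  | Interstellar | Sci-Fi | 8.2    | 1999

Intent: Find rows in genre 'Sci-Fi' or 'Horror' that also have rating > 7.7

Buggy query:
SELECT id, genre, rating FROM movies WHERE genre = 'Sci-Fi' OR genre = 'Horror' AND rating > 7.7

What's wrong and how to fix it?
Bug: AND binds tighter than OR, so this parses as genre = 'Sci-Fi' OR (genre = 'Horror' AND rating > 7.7)

Fix: Add parentheses around the OR so the AND applies to both alternatives

Corrected query:
SELECT id, genre, rating FROM movies WHERE (genre = 'Sci-Fi' OR genre = 'Horror') AND rating > 7.7

Result:
id | genre  | rating
---+--------+-------
6  | Sci-Fi | 8.2   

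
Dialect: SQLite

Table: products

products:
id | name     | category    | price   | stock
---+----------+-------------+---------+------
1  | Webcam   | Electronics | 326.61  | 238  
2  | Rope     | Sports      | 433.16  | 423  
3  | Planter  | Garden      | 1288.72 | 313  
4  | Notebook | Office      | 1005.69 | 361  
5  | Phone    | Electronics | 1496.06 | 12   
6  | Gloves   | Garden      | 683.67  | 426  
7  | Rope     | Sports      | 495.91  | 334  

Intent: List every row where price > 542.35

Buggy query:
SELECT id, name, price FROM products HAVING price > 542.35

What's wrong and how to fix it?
Bug: HAVING filters the output of aggregation, but this query has no GROUP BY and no aggregate functions, so SQLite rejects it (HAVING clause on a non-aggregate query); the condition here is per row

Fix: Replace HAVING with WHERE since the condition applies to individual rows

Corrected query:
SELECT id, name, price FROM products WHERE price > 542.35

Result:
id | name     | price  
---+----------+--------
3  | Planter  | 1288.72
4  | Notebook | 1005.69
5  | Phone    | 1496.06
6  | Gloves   | 683.67 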